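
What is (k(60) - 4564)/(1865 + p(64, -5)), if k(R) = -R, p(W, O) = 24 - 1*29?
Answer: -1156/465 ≈ -2.4860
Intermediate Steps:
p(W, O) = -5 (p(W, O) = 24 - 29 = -5)
(k(60) - 4564)/(1865 + p(64, -5)) = (-1*60 - 4564)/(1865 - 5) = (-60 - 4564)/1860 = -4624*1/1860 = -1156/465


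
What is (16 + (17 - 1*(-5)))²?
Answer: 1444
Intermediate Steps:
(16 + (17 - 1*(-5)))² = (16 + (17 + 5))² = (16 + 22)² = 38² = 1444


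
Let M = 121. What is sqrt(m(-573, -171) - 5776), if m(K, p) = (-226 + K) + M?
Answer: I*sqrt(6454) ≈ 80.337*I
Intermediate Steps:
m(K, p) = -105 + K (m(K, p) = (-226 + K) + 121 = -105 + K)
sqrt(m(-573, -171) - 5776) = sqrt((-105 - 573) - 5776) = sqrt(-678 - 5776) = sqrt(-6454) = I*sqrt(6454)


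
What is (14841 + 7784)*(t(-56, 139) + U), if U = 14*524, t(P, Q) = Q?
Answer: 169121875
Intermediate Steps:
U = 7336
(14841 + 7784)*(t(-56, 139) + U) = (14841 + 7784)*(139 + 7336) = 22625*7475 = 169121875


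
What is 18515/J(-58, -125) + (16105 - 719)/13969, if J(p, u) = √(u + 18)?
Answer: 15386/13969 - 18515*I*√107/107 ≈ 1.1014 - 1789.9*I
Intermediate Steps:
J(p, u) = √(18 + u)
18515/J(-58, -125) + (16105 - 719)/13969 = 18515/(√(18 - 125)) + (16105 - 719)/13969 = 18515/(√(-107)) + 15386*(1/13969) = 18515/((I*√107)) + 15386/13969 = 18515*(-I*√107/107) + 15386/13969 = -18515*I*√107/107 + 15386/13969 = 15386/13969 - 18515*I*√107/107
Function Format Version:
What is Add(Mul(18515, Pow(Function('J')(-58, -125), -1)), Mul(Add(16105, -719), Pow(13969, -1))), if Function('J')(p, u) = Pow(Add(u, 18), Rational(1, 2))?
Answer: Add(Rational(15386, 13969), Mul(Rational(-18515, 107), I, Pow(107, Rational(1, 2)))) ≈ Add(1.1014, Mul(-1789.9, I))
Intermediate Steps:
Function('J')(p, u) = Pow(Add(18, u), Rational(1, 2))
Add(Mul(18515, Pow(Function('J')(-58, -125), -1)), Mul(Add(16105, -719), Pow(13969, -1))) = Add(Mul(18515, Pow(Pow(Add(18, -125), Rational(1, 2)), -1)), Mul(Add(16105, -719), Pow(13969, -1))) = Add(Mul(18515, Pow(Pow(-107, Rational(1, 2)), -1)), Mul(15386, Rational(1, 13969))) = Add(Mul(18515, Pow(Mul(I, Pow(107, Rational(1, 2))), -1)), Rational(15386, 13969)) = Add(Mul(18515, Mul(Rational(-1, 107), I, Pow(107, Rational(1, 2)))), Rational(15386, 13969)) = Add(Mul(Rational(-18515, 107), I, Pow(107, Rational(1, 2))), Rational(15386, 13969)) = Add(Rational(15386, 13969), Mul(Rational(-18515, 107), I, Pow(107, Rational(1, 2))))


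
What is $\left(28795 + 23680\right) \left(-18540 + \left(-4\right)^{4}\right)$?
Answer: $-959452900$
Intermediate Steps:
$\left(28795 + 23680\right) \left(-18540 + \left(-4\right)^{4}\right) = 52475 \left(-18540 + 256\right) = 52475 \left(-18284\right) = -959452900$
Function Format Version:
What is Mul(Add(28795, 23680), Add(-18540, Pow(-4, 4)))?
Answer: -959452900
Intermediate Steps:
Mul(Add(28795, 23680), Add(-18540, Pow(-4, 4))) = Mul(52475, Add(-18540, 256)) = Mul(52475, -18284) = -959452900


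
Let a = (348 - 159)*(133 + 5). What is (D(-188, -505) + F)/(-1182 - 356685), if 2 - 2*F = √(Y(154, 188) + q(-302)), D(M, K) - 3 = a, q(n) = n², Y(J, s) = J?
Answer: -26086/357867 + √91358/715734 ≈ -0.072471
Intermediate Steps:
a = 26082 (a = 189*138 = 26082)
D(M, K) = 26085 (D(M, K) = 3 + 26082 = 26085)
F = 1 - √91358/2 (F = 1 - √(154 + (-302)²)/2 = 1 - √(154 + 91204)/2 = 1 - √91358/2 ≈ -150.13)
(D(-188, -505) + F)/(-1182 - 356685) = (26085 + (1 - √91358/2))/(-1182 - 356685) = (26086 - √91358/2)/(-357867) = (26086 - √91358/2)*(-1/357867) = -26086/357867 + √91358/715734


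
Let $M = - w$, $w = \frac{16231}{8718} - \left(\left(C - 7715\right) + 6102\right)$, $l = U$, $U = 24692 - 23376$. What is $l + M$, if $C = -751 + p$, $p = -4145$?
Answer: $- \frac{45288805}{8718} \approx -5194.9$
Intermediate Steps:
$C = -4896$ ($C = -751 - 4145 = -4896$)
$U = 1316$ ($U = 24692 - 23376 = 1316$)
$l = 1316$
$w = \frac{56761693}{8718}$ ($w = \frac{16231}{8718} - \left(\left(-4896 - 7715\right) + 6102\right) = 16231 \cdot \frac{1}{8718} - \left(-12611 + 6102\right) = \frac{16231}{8718} - -6509 = \frac{16231}{8718} + 6509 = \frac{56761693}{8718} \approx 6510.9$)
$M = - \frac{56761693}{8718}$ ($M = \left(-1\right) \frac{56761693}{8718} = - \frac{56761693}{8718} \approx -6510.9$)
$l + M = 1316 - \frac{56761693}{8718} = - \frac{45288805}{8718}$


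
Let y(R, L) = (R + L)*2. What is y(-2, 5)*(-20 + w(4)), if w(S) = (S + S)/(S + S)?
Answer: -114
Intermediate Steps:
y(R, L) = 2*L + 2*R (y(R, L) = (L + R)*2 = 2*L + 2*R)
w(S) = 1 (w(S) = (2*S)/((2*S)) = (2*S)*(1/(2*S)) = 1)
y(-2, 5)*(-20 + w(4)) = (2*5 + 2*(-2))*(-20 + 1) = (10 - 4)*(-19) = 6*(-19) = -114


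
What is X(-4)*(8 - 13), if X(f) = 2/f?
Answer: 5/2 ≈ 2.5000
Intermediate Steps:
X(-4)*(8 - 13) = (2/(-4))*(8 - 13) = (2*(-¼))*(-5) = -½*(-5) = 5/2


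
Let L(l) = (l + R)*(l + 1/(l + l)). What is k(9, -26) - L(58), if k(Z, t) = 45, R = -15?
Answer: -284127/116 ≈ -2449.4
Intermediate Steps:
L(l) = (-15 + l)*(l + 1/(2*l)) (L(l) = (l - 15)*(l + 1/(l + l)) = (-15 + l)*(l + 1/(2*l)))
k(9, -26) - L(58) = 45 - (1/2 + 58**2 - 15*58 - 15/2/58) = 45 - (1/2 + 3364 - 870 - 15/2*1/58) = 45 - (1/2 + 3364 - 870 - 15/116) = 45 - 1*289347/116 = 45 - 289347/116 = -284127/116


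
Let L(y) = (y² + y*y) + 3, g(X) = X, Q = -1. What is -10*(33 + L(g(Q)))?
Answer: -380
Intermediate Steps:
L(y) = 3 + 2*y² (L(y) = (y² + y²) + 3 = 2*y² + 3 = 3 + 2*y²)
-10*(33 + L(g(Q))) = -10*(33 + (3 + 2*(-1)²)) = -10*(33 + (3 + 2*1)) = -10*(33 + (3 + 2)) = -10*(33 + 5) = -10*38 = -380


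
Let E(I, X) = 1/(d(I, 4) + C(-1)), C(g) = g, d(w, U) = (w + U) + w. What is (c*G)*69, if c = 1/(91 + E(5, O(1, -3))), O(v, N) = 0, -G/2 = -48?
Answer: 2691/37 ≈ 72.730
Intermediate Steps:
G = 96 (G = -2*(-48) = 96)
d(w, U) = U + 2*w (d(w, U) = (U + w) + w = U + 2*w)
E(I, X) = 1/(3 + 2*I) (E(I, X) = 1/((4 + 2*I) - 1) = 1/(3 + 2*I))
c = 13/1184 (c = 1/(91 + 1/(3 + 2*5)) = 1/(91 + 1/(3 + 10)) = 1/(91 + 1/13) = 1/(1184/13) = 13/1184 ≈ 0.010980)
(c*G)*69 = ((13/1184)*96)*69 = (39/37)*69 = 2691/37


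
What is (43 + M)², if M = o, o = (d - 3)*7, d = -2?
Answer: 64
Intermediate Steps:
o = -35 (o = (-2 - 3)*7 = -5*7 = -35)
M = -35
(43 + M)² = (43 - 35)² = 8² = 64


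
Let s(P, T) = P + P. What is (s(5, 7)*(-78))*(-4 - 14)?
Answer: 14040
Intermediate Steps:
s(P, T) = 2*P
(s(5, 7)*(-78))*(-4 - 14) = ((2*5)*(-78))*(-4 - 14) = (10*(-78))*(-18) = -780*(-18) = 14040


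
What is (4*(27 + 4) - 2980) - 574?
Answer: -3430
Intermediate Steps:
(4*(27 + 4) - 2980) - 574 = (4*31 - 2980) - 574 = (124 - 2980) - 574 = -2856 - 574 = -3430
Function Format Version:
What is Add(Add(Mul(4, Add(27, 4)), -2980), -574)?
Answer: -3430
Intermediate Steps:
Add(Add(Mul(4, Add(27, 4)), -2980), -574) = Add(Add(Mul(4, 31), -2980), -574) = Add(Add(124, -2980), -574) = Add(-2856, -574) = -3430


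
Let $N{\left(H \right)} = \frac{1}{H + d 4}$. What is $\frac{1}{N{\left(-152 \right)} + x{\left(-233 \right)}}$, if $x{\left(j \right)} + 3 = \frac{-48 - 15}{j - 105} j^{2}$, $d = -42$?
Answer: $\frac{54080}{547070711} \approx 9.8854 \cdot 10^{-5}$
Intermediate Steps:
$x{\left(j \right)} = -3 - \frac{63 j^{2}}{-105 + j}$ ($x{\left(j \right)} = -3 + \frac{-48 - 15}{j - 105} j^{2} = -3 + - \frac{63}{-105 + j} j^{2} = -3 - \frac{63 j^{2}}{-105 + j}$)
$N{\left(H \right)} = \frac{1}{-168 + H}$ ($N{\left(H \right)} = \frac{1}{H - 168} = \frac{1}{-168 + H}$)
$\frac{1}{N{\left(-152 \right)} + x{\left(-233 \right)}} = \frac{1}{\frac{1}{-168 - 152} + \frac{3 \left(105 - -233 - 21 \left(-233\right)^{2}\right)}{-105 - 233}} = \frac{1}{\frac{1}{-320} + \frac{3 \left(105 + 233 - 1140069\right)}{-338}} = \frac{1}{- \frac{1}{320} + 3 \left(- \frac{1}{338}\right) \left(105 + 233 - 1140069\right)} = \frac{1}{- \frac{1}{320} + 3 \left(- \frac{1}{338}\right) \left(-1139731\right)} = \frac{1}{- \frac{1}{320} + \frac{3419193}{338}} = \frac{1}{\frac{547070711}{54080}} = \frac{54080}{547070711}$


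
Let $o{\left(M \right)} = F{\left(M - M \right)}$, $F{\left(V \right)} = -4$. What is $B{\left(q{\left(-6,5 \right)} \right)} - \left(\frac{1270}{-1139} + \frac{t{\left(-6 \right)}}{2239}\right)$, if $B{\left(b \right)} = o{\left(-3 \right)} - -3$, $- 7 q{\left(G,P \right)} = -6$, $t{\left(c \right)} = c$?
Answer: $\frac{300143}{2550221} \approx 0.11769$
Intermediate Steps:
$q{\left(G,P \right)} = \frac{6}{7}$ ($q{\left(G,P \right)} = \left(- \frac{1}{7}\right) \left(-6\right) = \frac{6}{7}$)
$o{\left(M \right)} = -4$
$B{\left(b \right)} = -1$ ($B{\left(b \right)} = -4 - -3 = -4 + 3 = -1$)
$B{\left(q{\left(-6,5 \right)} \right)} - \left(\frac{1270}{-1139} + \frac{t{\left(-6 \right)}}{2239}\right) = -1 - \left(\frac{1270}{-1139} - \frac{6}{2239}\right) = -1 - \left(1270 \left(- \frac{1}{1139}\right) - \frac{6}{2239}\right) = -1 - \left(- \frac{1270}{1139} - \frac{6}{2239}\right) = -1 - - \frac{2850364}{2550221} = -1 + \frac{2850364}{2550221} = \frac{300143}{2550221}$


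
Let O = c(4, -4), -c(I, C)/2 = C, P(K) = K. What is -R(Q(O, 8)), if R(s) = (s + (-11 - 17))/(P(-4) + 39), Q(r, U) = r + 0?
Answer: 4/7 ≈ 0.57143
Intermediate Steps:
c(I, C) = -2*C
O = 8 (O = -2*(-4) = 8)
Q(r, U) = r
R(s) = -⅘ + s/35 (R(s) = (s + (-11 - 17))/(-4 + 39) = (s - 28)/35 = (-28 + s)*(1/35) = -⅘ + s/35)
-R(Q(O, 8)) = -(-⅘ + (1/35)*8) = -(-⅘ + 8/35) = -1*(-4/7) = 4/7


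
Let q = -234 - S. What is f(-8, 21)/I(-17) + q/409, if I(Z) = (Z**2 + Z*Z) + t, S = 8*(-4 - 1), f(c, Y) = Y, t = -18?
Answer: -14293/32720 ≈ -0.43683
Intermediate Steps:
S = -40 (S = 8*(-5) = -40)
q = -194 (q = -234 - 1*(-40) = -234 + 40 = -194)
I(Z) = -18 + 2*Z**2 (I(Z) = (Z**2 + Z*Z) - 18 = (Z**2 + Z**2) - 18 = 2*Z**2 - 18 = -18 + 2*Z**2)
f(-8, 21)/I(-17) + q/409 = 21/(-18 + 2*(-17)**2) - 194/409 = 21/(-18 + 2*289) - 194*1/409 = 21/(-18 + 578) - 194/409 = 21/560 - 194/409 = 21*(1/560) - 194/409 = 3/80 - 194/409 = -14293/32720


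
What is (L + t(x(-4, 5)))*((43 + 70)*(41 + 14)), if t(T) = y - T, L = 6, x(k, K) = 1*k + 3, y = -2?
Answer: 31075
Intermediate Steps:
x(k, K) = 3 + k (x(k, K) = k + 3 = 3 + k)
t(T) = -2 - T
(L + t(x(-4, 5)))*((43 + 70)*(41 + 14)) = (6 + (-2 - (3 - 4)))*((43 + 70)*(41 + 14)) = (6 + (-2 - 1*(-1)))*(113*55) = (6 + (-2 + 1))*6215 = (6 - 1)*6215 = 5*6215 = 31075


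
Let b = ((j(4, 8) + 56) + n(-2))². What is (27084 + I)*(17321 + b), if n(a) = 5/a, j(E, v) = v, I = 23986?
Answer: 2155485955/2 ≈ 1.0777e+9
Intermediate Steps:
b = 15129/4 (b = ((8 + 56) + 5/(-2))² = (64 + 5*(-½))² = (64 - 5/2)² = (123/2)² = 15129/4 ≈ 3782.3)
(27084 + I)*(17321 + b) = (27084 + 23986)*(17321 + 15129/4) = 51070*(84413/4) = 2155485955/2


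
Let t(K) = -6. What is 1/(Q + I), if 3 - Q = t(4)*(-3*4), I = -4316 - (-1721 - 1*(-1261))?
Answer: -1/3925 ≈ -0.00025478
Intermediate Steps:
I = -3856 (I = -4316 - (-1721 + 1261) = -4316 - 1*(-460) = -4316 + 460 = -3856)
Q = -69 (Q = 3 - (-6)*(-3*4) = 3 - (-6)*(-12) = 3 - 1*72 = 3 - 72 = -69)
1/(Q + I) = 1/(-69 - 3856) = 1/(-3925) = -1/3925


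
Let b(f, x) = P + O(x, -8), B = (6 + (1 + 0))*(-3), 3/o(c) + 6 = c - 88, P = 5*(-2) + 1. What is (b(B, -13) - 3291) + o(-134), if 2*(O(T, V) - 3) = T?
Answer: -251067/76 ≈ -3303.5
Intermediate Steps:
O(T, V) = 3 + T/2
P = -9 (P = -10 + 1 = -9)
o(c) = 3/(-94 + c) (o(c) = 3/(-6 + (c - 88)) = 3/(-6 + (-88 + c)) = 3/(-94 + c))
B = -21 (B = (6 + 1)*(-3) = 7*(-3) = -21)
b(f, x) = -6 + x/2 (b(f, x) = -9 + (3 + x/2) = -6 + x/2)
(b(B, -13) - 3291) + o(-134) = ((-6 + (1/2)*(-13)) - 3291) + 3/(-94 - 134) = ((-6 - 13/2) - 3291) + 3/(-228) = (-25/2 - 3291) + 3*(-1/228) = -6607/2 - 1/76 = -251067/76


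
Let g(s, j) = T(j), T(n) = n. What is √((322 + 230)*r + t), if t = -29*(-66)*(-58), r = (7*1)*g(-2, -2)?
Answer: 2*I*√29685 ≈ 344.59*I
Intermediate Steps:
g(s, j) = j
r = -14 (r = (7*1)*(-2) = 7*(-2) = -14)
t = -111012 (t = 1914*(-58) = -111012)
√((322 + 230)*r + t) = √((322 + 230)*(-14) - 111012) = √(552*(-14) - 111012) = √(-7728 - 111012) = √(-118740) = 2*I*√29685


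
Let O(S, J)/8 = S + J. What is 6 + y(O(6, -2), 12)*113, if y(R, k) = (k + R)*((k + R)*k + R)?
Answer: 2784326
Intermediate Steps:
O(S, J) = 8*J + 8*S (O(S, J) = 8*(S + J) = 8*(J + S) = 8*J + 8*S)
y(R, k) = (R + k)*(R + k*(R + k)) (y(R, k) = (R + k)*((R + k)*k + R) = (R + k)*(k*(R + k) + R) = (R + k)*(R + k*(R + k)))
6 + y(O(6, -2), 12)*113 = 6 + ((8*(-2) + 8*6)**2 + 12**3 + (8*(-2) + 8*6)*12 + 12*(8*(-2) + 8*6)**2 + 2*(8*(-2) + 8*6)*12**2)*113 = 6 + ((-16 + 48)**2 + 1728 + (-16 + 48)*12 + 12*(-16 + 48)**2 + 2*(-16 + 48)*144)*113 = 6 + (32**2 + 1728 + 32*12 + 12*32**2 + 2*32*144)*113 = 6 + (1024 + 1728 + 384 + 12*1024 + 9216)*113 = 6 + (1024 + 1728 + 384 + 12288 + 9216)*113 = 6 + 24640*113 = 6 + 2784320 = 2784326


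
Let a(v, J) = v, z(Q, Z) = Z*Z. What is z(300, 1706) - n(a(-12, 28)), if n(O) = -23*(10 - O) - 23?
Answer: 2910965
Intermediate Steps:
z(Q, Z) = Z**2
n(O) = -253 + 23*O (n(O) = (-230 + 23*O) - 23 = -253 + 23*O)
z(300, 1706) - n(a(-12, 28)) = 1706**2 - (-253 + 23*(-12)) = 2910436 - (-253 - 276) = 2910436 - 1*(-529) = 2910436 + 529 = 2910965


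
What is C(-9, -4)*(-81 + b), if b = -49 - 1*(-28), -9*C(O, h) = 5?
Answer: 170/3 ≈ 56.667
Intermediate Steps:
C(O, h) = -5/9 (C(O, h) = -⅑*5 = -5/9)
b = -21 (b = -49 + 28 = -21)
C(-9, -4)*(-81 + b) = -5*(-81 - 21)/9 = -5/9*(-102) = 170/3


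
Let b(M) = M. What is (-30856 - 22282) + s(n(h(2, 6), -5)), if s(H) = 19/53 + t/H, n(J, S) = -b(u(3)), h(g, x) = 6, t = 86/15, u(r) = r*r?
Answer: -380204383/7155 ≈ -53138.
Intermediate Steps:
u(r) = r**2
t = 86/15 (t = 86*(1/15) = 86/15 ≈ 5.7333)
n(J, S) = -9 (n(J, S) = -1*3**2 = -1*9 = -9)
s(H) = 19/53 + 86/(15*H)
(-30856 - 22282) + s(n(h(2, 6), -5)) = (-30856 - 22282) + (1/795)*(4558 + 285*(-9))/(-9) = -53138 + (1/795)*(-1/9)*(4558 - 2565) = -53138 + (1/795)*(-1/9)*1993 = -53138 - 1993/7155 = -380204383/7155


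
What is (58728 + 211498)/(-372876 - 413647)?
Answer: -270226/786523 ≈ -0.34357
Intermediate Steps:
(58728 + 211498)/(-372876 - 413647) = 270226/(-786523) = 270226*(-1/786523) = -270226/786523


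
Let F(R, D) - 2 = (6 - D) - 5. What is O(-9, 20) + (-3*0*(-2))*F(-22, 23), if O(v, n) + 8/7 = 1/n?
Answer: -153/140 ≈ -1.0929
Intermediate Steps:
O(v, n) = -8/7 + 1/n
F(R, D) = 3 - D (F(R, D) = 2 + ((6 - D) - 5) = 2 + (1 - D) = 3 - D)
O(-9, 20) + (-3*0*(-2))*F(-22, 23) = (-8/7 + 1/20) + (-3*0*(-2))*(3 - 1*23) = (-8/7 + 1/20) + (0*(-2))*(3 - 23) = -153/140 + 0*(-20) = -153/140 + 0 = -153/140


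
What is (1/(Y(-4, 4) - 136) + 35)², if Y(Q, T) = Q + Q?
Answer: 25391521/20736 ≈ 1224.5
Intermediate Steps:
Y(Q, T) = 2*Q
(1/(Y(-4, 4) - 136) + 35)² = (1/(2*(-4) - 136) + 35)² = (1/(-8 - 136) + 35)² = (1/(-144) + 35)² = (-1/144 + 35)² = (5039/144)² = 25391521/20736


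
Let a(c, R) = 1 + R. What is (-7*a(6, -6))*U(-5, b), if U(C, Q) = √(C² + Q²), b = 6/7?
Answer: 5*√1261 ≈ 177.55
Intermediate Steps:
b = 6/7 (b = 6*(⅐) = 6/7 ≈ 0.85714)
(-7*a(6, -6))*U(-5, b) = (-7*(1 - 6))*√((-5)² + (6/7)²) = (-7*(-5))*√(25 + 36/49) = 35*√(1261/49) = 35*(√1261/7) = 5*√1261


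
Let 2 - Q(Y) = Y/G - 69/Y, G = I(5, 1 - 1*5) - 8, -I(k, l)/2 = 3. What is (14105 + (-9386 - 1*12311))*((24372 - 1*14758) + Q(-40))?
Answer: -2553945953/35 ≈ -7.2970e+7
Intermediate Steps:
I(k, l) = -6 (I(k, l) = -2*3 = -6)
G = -14 (G = -6 - 8 = -14)
Q(Y) = 2 + 69/Y + Y/14 (Q(Y) = 2 - (Y/(-14) - 69/Y) = 2 - (Y*(-1/14) - 69/Y) = 2 - (-Y/14 - 69/Y) = 2 - (-69/Y - Y/14) = 2 + (69/Y + Y/14) = 2 + 69/Y + Y/14)
(14105 + (-9386 - 1*12311))*((24372 - 1*14758) + Q(-40)) = (14105 + (-9386 - 1*12311))*((24372 - 1*14758) + (2 + 69/(-40) + (1/14)*(-40))) = (14105 + (-9386 - 12311))*((24372 - 14758) + (2 + 69*(-1/40) - 20/7)) = (14105 - 21697)*(9614 + (2 - 69/40 - 20/7)) = -7592*(9614 - 723/280) = -7592*2691197/280 = -2553945953/35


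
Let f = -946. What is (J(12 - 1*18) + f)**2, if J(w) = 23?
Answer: 851929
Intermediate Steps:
(J(12 - 1*18) + f)**2 = (23 - 946)**2 = (-923)**2 = 851929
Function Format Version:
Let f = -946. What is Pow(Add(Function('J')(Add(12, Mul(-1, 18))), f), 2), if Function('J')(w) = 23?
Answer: 851929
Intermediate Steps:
Pow(Add(Function('J')(Add(12, Mul(-1, 18))), f), 2) = Pow(Add(23, -946), 2) = Pow(-923, 2) = 851929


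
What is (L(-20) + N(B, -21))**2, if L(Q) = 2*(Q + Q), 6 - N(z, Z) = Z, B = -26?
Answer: 2809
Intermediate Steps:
N(z, Z) = 6 - Z
L(Q) = 4*Q (L(Q) = 2*(2*Q) = 4*Q)
(L(-20) + N(B, -21))**2 = (4*(-20) + (6 - 1*(-21)))**2 = (-80 + (6 + 21))**2 = (-80 + 27)**2 = (-53)**2 = 2809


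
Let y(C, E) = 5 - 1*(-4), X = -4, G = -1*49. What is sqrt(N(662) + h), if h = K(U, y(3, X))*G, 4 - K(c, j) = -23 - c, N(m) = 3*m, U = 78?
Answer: 9*I*sqrt(39) ≈ 56.205*I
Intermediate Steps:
G = -49
y(C, E) = 9 (y(C, E) = 5 + 4 = 9)
K(c, j) = 27 + c (K(c, j) = 4 - (-23 - c) = 4 + (23 + c) = 27 + c)
h = -5145 (h = (27 + 78)*(-49) = 105*(-49) = -5145)
sqrt(N(662) + h) = sqrt(3*662 - 5145) = sqrt(1986 - 5145) = sqrt(-3159) = 9*I*sqrt(39)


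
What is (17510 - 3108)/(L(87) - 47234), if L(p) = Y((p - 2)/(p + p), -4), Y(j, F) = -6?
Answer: -7201/23620 ≈ -0.30487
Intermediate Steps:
L(p) = -6
(17510 - 3108)/(L(87) - 47234) = (17510 - 3108)/(-6 - 47234) = 14402/(-47240) = 14402*(-1/47240) = -7201/23620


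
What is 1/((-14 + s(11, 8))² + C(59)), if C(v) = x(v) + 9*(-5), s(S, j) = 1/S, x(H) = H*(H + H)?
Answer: 121/860366 ≈ 0.00014064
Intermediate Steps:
x(H) = 2*H² (x(H) = H*(2*H) = 2*H²)
C(v) = -45 + 2*v² (C(v) = 2*v² + 9*(-5) = 2*v² - 45 = -45 + 2*v²)
1/((-14 + s(11, 8))² + C(59)) = 1/((-14 + 1/11)² + (-45 + 2*59²)) = 1/((-14 + 1/11)² + (-45 + 2*3481)) = 1/((-153/11)² + (-45 + 6962)) = 1/(23409/121 + 6917) = 1/(860366/121) = 121/860366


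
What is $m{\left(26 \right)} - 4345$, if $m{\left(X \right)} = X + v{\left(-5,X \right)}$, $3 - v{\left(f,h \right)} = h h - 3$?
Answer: $-4989$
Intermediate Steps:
$v{\left(f,h \right)} = 6 - h^{2}$ ($v{\left(f,h \right)} = 3 - \left(h h - 3\right) = 3 - \left(h^{2} - 3\right) = 3 - \left(-3 + h^{2}\right) = 6 - h^{2}$)
$m{\left(X \right)} = 6 + X - X^{2}$ ($m{\left(X \right)} = X - \left(-6 + X^{2}\right) = 6 + X - X^{2}$)
$m{\left(26 \right)} - 4345 = \left(6 + 26 - 26^{2}\right) - 4345 = \left(6 + 26 - 676\right) - 4345 = -644 - 4345 = -4989$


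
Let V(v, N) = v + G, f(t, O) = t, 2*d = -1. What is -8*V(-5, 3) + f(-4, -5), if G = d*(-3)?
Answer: 24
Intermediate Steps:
d = -½ (d = (½)*(-1) = -½ ≈ -0.50000)
G = 3/2 (G = -½*(-3) = 3/2 ≈ 1.5000)
V(v, N) = 3/2 + v (V(v, N) = v + 3/2 = 3/2 + v)
-8*V(-5, 3) + f(-4, -5) = -8*(3/2 - 5) - 4 = -8*(-7/2) - 4 = 28 - 4 = 24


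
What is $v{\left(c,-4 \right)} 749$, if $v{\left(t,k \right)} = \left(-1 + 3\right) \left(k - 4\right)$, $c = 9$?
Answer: $-11984$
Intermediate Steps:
$v{\left(t,k \right)} = -8 + 2 k$ ($v{\left(t,k \right)} = 2 \left(-4 + k\right) = -8 + 2 k$)
$v{\left(c,-4 \right)} 749 = \left(-8 + 2 \left(-4\right)\right) 749 = \left(-8 - 8\right) 749 = \left(-16\right) 749 = -11984$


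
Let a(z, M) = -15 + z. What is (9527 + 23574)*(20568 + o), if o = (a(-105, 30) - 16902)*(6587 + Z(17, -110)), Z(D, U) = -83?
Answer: -3663966902520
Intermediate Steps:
o = -110711088 (o = ((-15 - 105) - 16902)*(6587 - 83) = (-120 - 16902)*6504 = -17022*6504 = -110711088)
(9527 + 23574)*(20568 + o) = (9527 + 23574)*(20568 - 110711088) = 33101*(-110690520) = -3663966902520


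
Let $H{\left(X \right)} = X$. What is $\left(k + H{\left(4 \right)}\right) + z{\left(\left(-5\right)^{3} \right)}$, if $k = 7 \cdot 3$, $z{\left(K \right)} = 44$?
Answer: $69$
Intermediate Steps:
$k = 21$
$\left(k + H{\left(4 \right)}\right) + z{\left(\left(-5\right)^{3} \right)} = \left(21 + 4\right) + 44 = 25 + 44 = 69$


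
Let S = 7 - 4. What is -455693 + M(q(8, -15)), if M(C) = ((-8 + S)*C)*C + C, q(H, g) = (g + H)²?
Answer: -467649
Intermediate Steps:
q(H, g) = (H + g)²
S = 3 (S = 7 - 1*4 = 7 - 4 = 3)
M(C) = C - 5*C² (M(C) = ((-8 + 3)*C)*C + C = (-5*C)*C + C = -5*C² + C = C - 5*C²)
-455693 + M(q(8, -15)) = -455693 + (8 - 15)²*(1 - 5*(8 - 15)²) = -455693 + (-7)²*(1 - 5*(-7)²) = -455693 + 49*(1 - 5*49) = -455693 + 49*(1 - 245) = -455693 + 49*(-244) = -455693 - 11956 = -467649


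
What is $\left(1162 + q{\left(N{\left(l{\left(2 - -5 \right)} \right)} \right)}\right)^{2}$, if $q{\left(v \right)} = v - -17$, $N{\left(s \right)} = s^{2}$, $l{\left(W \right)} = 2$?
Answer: $1399489$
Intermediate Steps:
$q{\left(v \right)} = 17 + v$ ($q{\left(v \right)} = v + 17 = 17 + v$)
$\left(1162 + q{\left(N{\left(l{\left(2 - -5 \right)} \right)} \right)}\right)^{2} = \left(1162 + \left(17 + 2^{2}\right)\right)^{2} = \left(1162 + \left(17 + 4\right)\right)^{2} = \left(1162 + 21\right)^{2} = 1183^{2} = 1399489$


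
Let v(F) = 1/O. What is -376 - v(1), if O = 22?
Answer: -8273/22 ≈ -376.05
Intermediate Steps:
v(F) = 1/22
-376 - v(1) = -376 - 1*1/22 = -376 - 1/22 = -8273/22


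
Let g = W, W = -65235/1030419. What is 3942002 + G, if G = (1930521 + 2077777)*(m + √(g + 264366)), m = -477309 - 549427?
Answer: -4115459913326 + 4008298*√31188228162468429/343473 ≈ -4.1134e+12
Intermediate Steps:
W = -21745/343473 (W = -65235*1/1030419 = -21745/343473 ≈ -0.063309)
m = -1026736
g = -21745/343473 ≈ -0.063309
G = -4115463855328 + 4008298*√31188228162468429/343473 (G = (1930521 + 2077777)*(-1026736 + √(-21745/343473 + 264366)) = 4008298*(-1026736 + √(90802561373/343473)) = 4008298*(-1026736 + √31188228162468429/343473) = -4115463855328 + 4008298*√31188228162468429/343473 ≈ -4.1134e+12)
3942002 + G = 3942002 + (-4115463855328 + 4008298*√31188228162468429/343473) = -4115459913326 + 4008298*√31188228162468429/343473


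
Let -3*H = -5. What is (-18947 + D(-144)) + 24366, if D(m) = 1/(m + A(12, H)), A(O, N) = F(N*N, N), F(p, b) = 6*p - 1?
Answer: 2086312/385 ≈ 5419.0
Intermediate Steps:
H = 5/3 (H = -⅓*(-5) = 5/3 ≈ 1.6667)
F(p, b) = -1 + 6*p
A(O, N) = -1 + 6*N² (A(O, N) = -1 + 6*(N*N) = -1 + 6*N²)
D(m) = 1/(47/3 + m) (D(m) = 1/(m + (-1 + 6*(5/3)²)) = 1/(m + (-1 + 6*(25/9))) = 1/(m + (-1 + 50/3)) = 1/(m + 47/3) = 1/(47/3 + m))
(-18947 + D(-144)) + 24366 = (-18947 + 3/(47 + 3*(-144))) + 24366 = (-18947 + 3/(47 - 432)) + 24366 = (-18947 + 3/(-385)) + 24366 = (-18947 + 3*(-1/385)) + 24366 = (-18947 - 3/385) + 24366 = -7294598/385 + 24366 = 2086312/385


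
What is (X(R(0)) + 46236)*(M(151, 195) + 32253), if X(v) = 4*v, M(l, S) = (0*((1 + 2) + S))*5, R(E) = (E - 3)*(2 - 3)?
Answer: 1491636744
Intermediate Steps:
R(E) = 3 - E (R(E) = (-3 + E)*(-1) = 3 - E)
M(l, S) = 0 (M(l, S) = (0*(3 + S))*5 = 0*5 = 0)
(X(R(0)) + 46236)*(M(151, 195) + 32253) = (4*(3 - 1*0) + 46236)*(0 + 32253) = (4*(3 + 0) + 46236)*32253 = (4*3 + 46236)*32253 = (12 + 46236)*32253 = 46248*32253 = 1491636744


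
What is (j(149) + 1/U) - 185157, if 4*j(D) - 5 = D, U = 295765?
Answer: -109503146303/591530 ≈ -1.8512e+5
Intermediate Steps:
j(D) = 5/4 + D/4
(j(149) + 1/U) - 185157 = ((5/4 + (¼)*149) + 1/295765) - 185157 = ((5/4 + 149/4) + 1/295765) - 185157 = (77/2 + 1/295765) - 185157 = 22773907/591530 - 185157 = -109503146303/591530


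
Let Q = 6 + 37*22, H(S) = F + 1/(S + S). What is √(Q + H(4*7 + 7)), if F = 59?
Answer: √4307170/70 ≈ 29.648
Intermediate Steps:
H(S) = 59 + 1/(2*S) (H(S) = 59 + 1/(S + S) = 59 + 1/(2*S))
Q = 820 (Q = 6 + 814 = 820)
√(Q + H(4*7 + 7)) = √(820 + (59 + 1/(2*(4*7 + 7)))) = √(820 + (59 + 1/(2*(28 + 7)))) = √(820 + (59 + (½)/35)) = √(820 + (59 + (½)*(1/35))) = √(820 + (59 + 1/70)) = √(820 + 4131/70) = √(61531/70) = √4307170/70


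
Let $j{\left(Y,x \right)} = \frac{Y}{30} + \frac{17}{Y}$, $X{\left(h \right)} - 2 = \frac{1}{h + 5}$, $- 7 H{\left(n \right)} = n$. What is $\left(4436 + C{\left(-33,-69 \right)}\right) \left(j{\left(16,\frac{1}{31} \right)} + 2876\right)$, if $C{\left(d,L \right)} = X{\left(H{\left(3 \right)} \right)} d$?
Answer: $\frac{96417186407}{7680} \approx 1.2554 \cdot 10^{7}$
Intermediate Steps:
$H{\left(n \right)} = - \frac{n}{7}$
$X{\left(h \right)} = 2 + \frac{1}{5 + h}$ ($X{\left(h \right)} = 2 + \frac{1}{h + 5} = 2 + \frac{1}{5 + h}$)
$j{\left(Y,x \right)} = \frac{17}{Y} + \frac{Y}{30}$ ($j{\left(Y,x \right)} = Y \frac{1}{30} + \frac{17}{Y} = \frac{Y}{30} + \frac{17}{Y} = \frac{17}{Y} + \frac{Y}{30}$)
$C{\left(d,L \right)} = \frac{71 d}{32}$ ($C{\left(d,L \right)} = \frac{11 + 2 \left(\left(- \frac{1}{7}\right) 3\right)}{5 - \frac{3}{7}} d = \frac{11 + 2 \left(- \frac{3}{7}\right)}{5 - \frac{3}{7}} d = \frac{11 - \frac{6}{7}}{\frac{32}{7}} d = \frac{7}{32} \cdot \frac{71}{7} d = \frac{71 d}{32}$)
$\left(4436 + C{\left(-33,-69 \right)}\right) \left(j{\left(16,\frac{1}{31} \right)} + 2876\right) = \left(4436 + \frac{71}{32} \left(-33\right)\right) \left(\left(\frac{17}{16} + \frac{1}{30} \cdot 16\right) + 2876\right) = \left(4436 - \frac{2343}{32}\right) \left(\left(17 \cdot \frac{1}{16} + \frac{8}{15}\right) + 2876\right) = \frac{139609 \left(\left(\frac{17}{16} + \frac{8}{15}\right) + 2876\right)}{32} = \frac{139609 \left(\frac{383}{240} + 2876\right)}{32} = \frac{139609}{32} \cdot \frac{690623}{240} = \frac{96417186407}{7680}$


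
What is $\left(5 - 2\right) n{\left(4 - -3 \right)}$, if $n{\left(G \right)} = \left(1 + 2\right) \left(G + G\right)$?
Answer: $126$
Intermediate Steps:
$n{\left(G \right)} = 6 G$ ($n{\left(G \right)} = 3 \cdot 2 G = 6 G$)
$\left(5 - 2\right) n{\left(4 - -3 \right)} = \left(5 - 2\right) 6 \left(4 - -3\right) = \left(5 - 2\right) 6 \left(4 + 3\right) = 3 \cdot 6 \cdot 7 = 3 \cdot 42 = 126$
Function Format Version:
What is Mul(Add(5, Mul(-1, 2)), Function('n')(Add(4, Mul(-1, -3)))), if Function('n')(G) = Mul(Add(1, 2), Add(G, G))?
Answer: 126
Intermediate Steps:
Function('n')(G) = Mul(6, G) (Function('n')(G) = Mul(3, Mul(2, G)) = Mul(6, G))
Mul(Add(5, Mul(-1, 2)), Function('n')(Add(4, Mul(-1, -3)))) = Mul(Add(5, Mul(-1, 2)), Mul(6, Add(4, Mul(-1, -3)))) = Mul(Add(5, -2), Mul(6, Add(4, 3))) = Mul(3, Mul(6, 7)) = Mul(3, 42) = 126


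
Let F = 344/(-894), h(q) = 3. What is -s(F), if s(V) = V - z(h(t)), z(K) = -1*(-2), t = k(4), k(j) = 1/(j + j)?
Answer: 1066/447 ≈ 2.3848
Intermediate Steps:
k(j) = 1/(2*j)
t = ⅛ (t = (½)/4 = (½)*(¼) = ⅛ ≈ 0.12500)
z(K) = 2
F = -172/447 (F = 344*(-1/894) = -172/447 ≈ -0.38479)
s(V) = -2 + V (s(V) = V - 1*2 = V - 2 = -2 + V)
-s(F) = -(-2 - 172/447) = -1*(-1066/447) = 1066/447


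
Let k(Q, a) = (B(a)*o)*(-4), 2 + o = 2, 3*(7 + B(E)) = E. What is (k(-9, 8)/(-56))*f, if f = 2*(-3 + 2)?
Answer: 0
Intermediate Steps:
f = -2 (f = 2*(-1) = -2)
B(E) = -7 + E/3
o = 0 (o = -2 + 2 = 0)
k(Q, a) = 0 (k(Q, a) = ((-7 + a/3)*0)*(-4) = 0*(-4) = 0)
(k(-9, 8)/(-56))*f = (0/(-56))*(-2) = (0*(-1/56))*(-2) = 0*(-2) = 0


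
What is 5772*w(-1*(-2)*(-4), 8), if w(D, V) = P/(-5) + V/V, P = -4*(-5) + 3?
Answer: -103896/5 ≈ -20779.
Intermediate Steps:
P = 23 (P = 20 + 3 = 23)
w(D, V) = -18/5 (w(D, V) = 23/(-5) + V/V = 23*(-1/5) + 1 = -23/5 + 1 = -18/5)
5772*w(-1*(-2)*(-4), 8) = 5772*(-18/5) = -103896/5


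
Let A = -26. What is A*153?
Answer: -3978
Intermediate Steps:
A*153 = -26*153 = -3978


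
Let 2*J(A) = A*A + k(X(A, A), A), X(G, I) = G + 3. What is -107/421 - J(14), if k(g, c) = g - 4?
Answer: -88203/842 ≈ -104.75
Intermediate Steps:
X(G, I) = 3 + G
k(g, c) = -4 + g
J(A) = -½ + A/2 + A²/2 (J(A) = (A*A + (-4 + (3 + A)))/2 = (A² + (-1 + A))/2 = (-1 + A + A²)/2 = -½ + A/2 + A²/2)
-107/421 - J(14) = -107/421 - (-½ + (½)*14 + (½)*14²) = -107*1/421 - (-½ + 7 + (½)*196) = -107/421 - (-½ + 7 + 98) = -107/421 - 1*209/2 = -107/421 - 209/2 = -88203/842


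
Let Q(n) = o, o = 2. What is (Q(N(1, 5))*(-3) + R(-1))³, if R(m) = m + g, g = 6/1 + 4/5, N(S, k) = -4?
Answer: -1/125 ≈ -0.0080000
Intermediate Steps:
Q(n) = 2
g = 34/5 (g = 6*1 + 4*(⅕) = 6 + ⅘ = 34/5 ≈ 6.8000)
R(m) = 34/5 + m (R(m) = m + 34/5 = 34/5 + m)
(Q(N(1, 5))*(-3) + R(-1))³ = (2*(-3) + (34/5 - 1))³ = (-6 + 29/5)³ = (-⅕)³ = -1/125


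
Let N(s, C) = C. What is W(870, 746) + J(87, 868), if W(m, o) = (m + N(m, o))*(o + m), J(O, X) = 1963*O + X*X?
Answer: 3535661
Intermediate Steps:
J(O, X) = X**2 + 1963*O (J(O, X) = 1963*O + X**2 = X**2 + 1963*O)
W(m, o) = (m + o)**2 (W(m, o) = (m + o)*(o + m) = (m + o)*(m + o) = (m + o)**2)
W(870, 746) + J(87, 868) = (870**2 + 746**2 + 2*870*746) + (868**2 + 1963*87) = (756900 + 556516 + 1298040) + (753424 + 170781) = 2611456 + 924205 = 3535661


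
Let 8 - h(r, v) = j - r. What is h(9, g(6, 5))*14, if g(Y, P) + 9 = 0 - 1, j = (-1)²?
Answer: 224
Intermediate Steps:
j = 1
g(Y, P) = -10 (g(Y, P) = -9 + (0 - 1) = -9 - 1 = -10)
h(r, v) = 7 + r (h(r, v) = 8 - (1 - r) = 8 + (-1 + r) = 7 + r)
h(9, g(6, 5))*14 = (7 + 9)*14 = 16*14 = 224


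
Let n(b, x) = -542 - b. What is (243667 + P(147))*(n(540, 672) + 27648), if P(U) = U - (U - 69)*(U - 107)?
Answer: 6394276804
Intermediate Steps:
P(U) = U - (-107 + U)*(-69 + U) (P(U) = U - (-69 + U)*(-107 + U) = U - (-107 + U)*(-69 + U))
(243667 + P(147))*(n(540, 672) + 27648) = (243667 + (-7383 - 1*147**2 + 177*147))*((-542 - 1*540) + 27648) = (243667 + (-7383 - 1*21609 + 26019))*((-542 - 540) + 27648) = (243667 + (-7383 - 21609 + 26019))*(-1082 + 27648) = (243667 - 2973)*26566 = 240694*26566 = 6394276804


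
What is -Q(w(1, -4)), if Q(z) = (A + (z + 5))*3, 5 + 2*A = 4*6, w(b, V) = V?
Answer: -63/2 ≈ -31.500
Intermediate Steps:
A = 19/2 (A = -5/2 + (4*6)/2 = -5/2 + (½)*24 = -5/2 + 12 = 19/2 ≈ 9.5000)
Q(z) = 87/2 + 3*z (Q(z) = (19/2 + (z + 5))*3 = (19/2 + (5 + z))*3 = (29/2 + z)*3 = 87/2 + 3*z)
-Q(w(1, -4)) = -(87/2 + 3*(-4)) = -(87/2 - 12) = -1*63/2 = -63/2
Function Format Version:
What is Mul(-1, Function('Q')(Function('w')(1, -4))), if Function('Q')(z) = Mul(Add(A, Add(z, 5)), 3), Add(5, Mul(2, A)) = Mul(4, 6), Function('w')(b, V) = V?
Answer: Rational(-63, 2) ≈ -31.500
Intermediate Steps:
A = Rational(19, 2) (A = Add(Rational(-5, 2), Mul(Rational(1, 2), Mul(4, 6))) = Add(Rational(-5, 2), Mul(Rational(1, 2), 24)) = Add(Rational(-5, 2), 12) = Rational(19, 2) ≈ 9.5000)
Function('Q')(z) = Add(Rational(87, 2), Mul(3, z)) (Function('Q')(z) = Mul(Add(Rational(19, 2), Add(z, 5)), 3) = Mul(Add(Rational(19, 2), Add(5, z)), 3) = Mul(Add(Rational(29, 2), z), 3) = Add(Rational(87, 2), Mul(3, z)))
Mul(-1, Function('Q')(Function('w')(1, -4))) = Mul(-1, Add(Rational(87, 2), Mul(3, -4))) = Mul(-1, Add(Rational(87, 2), -12)) = Mul(-1, Rational(63, 2)) = Rational(-63, 2)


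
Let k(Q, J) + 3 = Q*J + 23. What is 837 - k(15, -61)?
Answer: 1732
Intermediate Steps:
k(Q, J) = 20 + J*Q (k(Q, J) = -3 + (Q*J + 23) = -3 + (J*Q + 23) = -3 + (23 + J*Q) = 20 + J*Q)
837 - k(15, -61) = 837 - (20 - 61*15) = 837 - (20 - 915) = 837 - 1*(-895) = 837 + 895 = 1732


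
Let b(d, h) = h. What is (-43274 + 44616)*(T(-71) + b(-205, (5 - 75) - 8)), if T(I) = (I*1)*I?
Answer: 6660346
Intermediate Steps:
T(I) = I² (T(I) = I*I = I²)
(-43274 + 44616)*(T(-71) + b(-205, (5 - 75) - 8)) = (-43274 + 44616)*((-71)² + ((5 - 75) - 8)) = 1342*(5041 + (-70 - 8)) = 1342*(5041 - 78) = 1342*4963 = 6660346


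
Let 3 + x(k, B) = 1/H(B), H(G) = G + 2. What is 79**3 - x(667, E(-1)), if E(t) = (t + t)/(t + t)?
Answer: 1479125/3 ≈ 4.9304e+5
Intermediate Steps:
H(G) = 2 + G
E(t) = 1 (E(t) = (2*t)/((2*t)) = (2*t)*(1/(2*t)) = 1)
x(k, B) = -3 + 1/(2 + B)
79**3 - x(667, E(-1)) = 79**3 - (-5 - 3*1)/(2 + 1) = 493039 - (-5 - 3)/3 = 493039 - (-8)/3 = 493039 - 1*(-8/3) = 493039 + 8/3 = 1479125/3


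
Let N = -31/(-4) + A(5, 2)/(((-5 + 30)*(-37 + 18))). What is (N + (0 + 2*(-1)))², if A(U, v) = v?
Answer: 119180889/3610000 ≈ 33.014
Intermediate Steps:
N = 14717/1900 (N = -31/(-4) + 2/(((-5 + 30)*(-37 + 18))) = -31*(-¼) + 2/((25*(-19))) = 31/4 + 2/(-475) = 31/4 + 2*(-1/475) = 31/4 - 2/475 = 14717/1900 ≈ 7.7458)
(N + (0 + 2*(-1)))² = (14717/1900 + (0 + 2*(-1)))² = (14717/1900 + (0 - 2))² = (14717/1900 - 2)² = (10917/1900)² = 119180889/3610000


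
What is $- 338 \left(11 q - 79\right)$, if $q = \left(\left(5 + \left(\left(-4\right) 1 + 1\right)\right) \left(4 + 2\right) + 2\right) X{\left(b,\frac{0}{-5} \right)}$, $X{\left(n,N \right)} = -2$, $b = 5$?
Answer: $130806$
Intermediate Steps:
$q = -28$ ($q = \left(\left(5 + \left(\left(-4\right) 1 + 1\right)\right) \left(4 + 2\right) + 2\right) \left(-2\right) = \left(\left(5 + \left(-4 + 1\right)\right) 6 + 2\right) \left(-2\right) = \left(\left(5 - 3\right) 6 + 2\right) \left(-2\right) = \left(2 \cdot 6 + 2\right) \left(-2\right) = \left(12 + 2\right) \left(-2\right) = 14 \left(-2\right) = -28$)
$- 338 \left(11 q - 79\right) = - 338 \left(11 \left(-28\right) - 79\right) = - 338 \left(-308 - 79\right) = \left(-338\right) \left(-387\right) = 130806$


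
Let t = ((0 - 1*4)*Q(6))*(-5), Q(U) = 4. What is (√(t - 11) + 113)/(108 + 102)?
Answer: 113/210 + √69/210 ≈ 0.57765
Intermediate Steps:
t = 80 (t = ((0 - 1*4)*4)*(-5) = ((0 - 4)*4)*(-5) = -4*4*(-5) = -16*(-5) = 80)
(√(t - 11) + 113)/(108 + 102) = (√(80 - 11) + 113)/(108 + 102) = (√69 + 113)/210 = (113 + √69)/210 = 113/210 + √69/210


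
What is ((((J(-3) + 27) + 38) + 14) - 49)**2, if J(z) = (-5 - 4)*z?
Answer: 3249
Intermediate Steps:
J(z) = -9*z
((((J(-3) + 27) + 38) + 14) - 49)**2 = ((((-9*(-3) + 27) + 38) + 14) - 49)**2 = ((((27 + 27) + 38) + 14) - 49)**2 = (((54 + 38) + 14) - 49)**2 = ((92 + 14) - 49)**2 = (106 - 49)**2 = 57**2 = 3249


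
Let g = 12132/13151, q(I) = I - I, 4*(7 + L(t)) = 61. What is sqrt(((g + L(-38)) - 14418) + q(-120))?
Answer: I*sqrt(9967957749111)/26302 ≈ 120.04*I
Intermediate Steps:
L(t) = 33/4 (L(t) = -7 + (1/4)*61 = -7 + 61/4 = 33/4)
q(I) = 0
g = 12132/13151 (g = 12132*(1/13151) = 12132/13151 ≈ 0.92252)
sqrt(((g + L(-38)) - 14418) + q(-120)) = sqrt(((12132/13151 + 33/4) - 14418) + 0) = sqrt((482511/52604 - 14418) + 0) = sqrt(-757961961/52604 + 0) = sqrt(-757961961/52604) = I*sqrt(9967957749111)/26302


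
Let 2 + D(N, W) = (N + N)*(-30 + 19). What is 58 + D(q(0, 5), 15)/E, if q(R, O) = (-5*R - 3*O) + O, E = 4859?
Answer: 282040/4859 ≈ 58.045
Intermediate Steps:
q(R, O) = -5*R - 2*O
D(N, W) = -2 - 22*N (D(N, W) = -2 + (N + N)*(-30 + 19) = -2 + (2*N)*(-11) = -2 - 22*N)
58 + D(q(0, 5), 15)/E = 58 + (-2 - 22*(-5*0 - 2*5))/4859 = 58 + (-2 - 22*(0 - 10))*(1/4859) = 58 + (-2 - 22*(-10))*(1/4859) = 58 + (-2 + 220)*(1/4859) = 58 + 218*(1/4859) = 58 + 218/4859 = 282040/4859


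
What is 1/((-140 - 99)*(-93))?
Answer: 1/22227 ≈ 4.4990e-5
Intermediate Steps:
1/((-140 - 99)*(-93)) = 1/(-239*(-93)) = 1/22227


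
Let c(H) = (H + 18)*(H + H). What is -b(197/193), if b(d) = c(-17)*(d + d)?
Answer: 13396/193 ≈ 69.409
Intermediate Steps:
c(H) = 2*H*(18 + H) (c(H) = (18 + H)*(2*H) = 2*H*(18 + H))
b(d) = -68*d (b(d) = (2*(-17)*(18 - 17))*(d + d) = (2*(-17)*1)*(2*d) = -68*d)
-b(197/193) = -(-68)*197/193 = -1*(-13396/193) = 13396/193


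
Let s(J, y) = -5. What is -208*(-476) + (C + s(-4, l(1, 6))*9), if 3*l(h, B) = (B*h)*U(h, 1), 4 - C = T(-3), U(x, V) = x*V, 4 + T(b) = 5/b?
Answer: 296918/3 ≈ 98973.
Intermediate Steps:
T(b) = -4 + 5/b
U(x, V) = V*x
C = 29/3 (C = 4 - (-4 + 5/(-3)) = 4 - (-4 + 5*(-1/3)) = 4 - (-4 - 5/3) = 4 - 1*(-17/3) = 4 + 17/3 = 29/3 ≈ 9.6667)
l(h, B) = B*h**2/3 (l(h, B) = ((B*h)*(1*h))/3 = ((B*h)*h)/3 = (B*h**2)/3 = B*h**2/3)
-208*(-476) + (C + s(-4, l(1, 6))*9) = -208*(-476) + (29/3 - 5*9) = 99008 + (29/3 - 45) = 99008 - 106/3 = 296918/3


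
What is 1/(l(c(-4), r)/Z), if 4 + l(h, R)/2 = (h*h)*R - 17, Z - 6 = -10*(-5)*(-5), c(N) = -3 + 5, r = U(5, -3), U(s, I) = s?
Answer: 122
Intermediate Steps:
r = 5
c(N) = 2
Z = -244 (Z = 6 - 10*(-5)*(-5) = 6 + 50*(-5) = 6 - 250 = -244)
l(h, R) = -42 + 2*R*h² (l(h, R) = -8 + 2*((h*h)*R - 17) = -8 + 2*(h²*R - 17) = -8 + 2*(R*h² - 17) = -8 + 2*(-17 + R*h²) = -8 + (-34 + 2*R*h²) = -42 + 2*R*h²)
1/(l(c(-4), r)/Z) = 1/((-42 + 2*5*2²)/(-244)) = 1/((-42 + 2*5*4)*(-1/244)) = 1/((-42 + 40)*(-1/244)) = 1/(-2*(-1/244)) = 1/(1/122) = 122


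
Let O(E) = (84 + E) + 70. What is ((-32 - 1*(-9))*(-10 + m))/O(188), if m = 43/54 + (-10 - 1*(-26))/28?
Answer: 75049/129276 ≈ 0.58053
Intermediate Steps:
O(E) = 154 + E
m = 517/378 (m = 43*(1/54) + (-10 + 26)*(1/28) = 43/54 + 16*(1/28) = 43/54 + 4/7 = 517/378 ≈ 1.3677)
((-32 - 1*(-9))*(-10 + m))/O(188) = ((-32 - 1*(-9))*(-10 + 517/378))/(154 + 188) = ((-32 + 9)*(-3263/378))/342 = -23*(-3263/378)*(1/342) = (75049/378)*(1/342) = 75049/129276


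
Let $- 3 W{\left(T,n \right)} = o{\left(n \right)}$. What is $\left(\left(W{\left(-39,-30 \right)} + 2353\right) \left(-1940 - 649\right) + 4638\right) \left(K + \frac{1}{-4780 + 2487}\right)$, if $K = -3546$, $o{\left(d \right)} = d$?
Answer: $\frac{49706048762451}{2293} \approx 2.1677 \cdot 10^{10}$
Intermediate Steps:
$W{\left(T,n \right)} = - \frac{n}{3}$
$\left(\left(W{\left(-39,-30 \right)} + 2353\right) \left(-1940 - 649\right) + 4638\right) \left(K + \frac{1}{-4780 + 2487}\right) = \left(\left(\left(- \frac{1}{3}\right) \left(-30\right) + 2353\right) \left(-1940 - 649\right) + 4638\right) \left(-3546 + \frac{1}{-4780 + 2487}\right) = \left(\left(10 + 2353\right) \left(-2589\right) + 4638\right) \left(-3546 + \frac{1}{-2293}\right) = \left(2363 \left(-2589\right) + 4638\right) \left(-3546 - \frac{1}{2293}\right) = \left(-6117807 + 4638\right) \left(- \frac{8130979}{2293}\right) = \left(-6113169\right) \left(- \frac{8130979}{2293}\right) = \frac{49706048762451}{2293}$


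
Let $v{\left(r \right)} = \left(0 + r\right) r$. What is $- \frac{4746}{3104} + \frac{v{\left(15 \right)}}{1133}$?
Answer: $- \frac{2339409}{1758416} \approx -1.3304$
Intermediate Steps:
$v{\left(r \right)} = r^{2}$ ($v{\left(r \right)} = r r = r^{2}$)
$- \frac{4746}{3104} + \frac{v{\left(15 \right)}}{1133} = - \frac{4746}{3104} + \frac{15^{2}}{1133} = \left(-4746\right) \frac{1}{3104} + 225 \cdot \frac{1}{1133} = - \frac{2373}{1552} + \frac{225}{1133} = - \frac{2339409}{1758416}$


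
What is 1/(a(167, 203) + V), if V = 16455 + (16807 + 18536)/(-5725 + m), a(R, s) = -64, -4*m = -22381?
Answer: 173/2788519 ≈ 6.2040e-5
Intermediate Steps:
m = 22381/4 (m = -1/4*(-22381) = 22381/4 ≈ 5595.3)
V = 2799591/173 (V = 16455 + (16807 + 18536)/(-5725 + 22381/4) = 16455 + 35343/(-519/4) = 16455 + 35343*(-4/519) = 16455 - 47124/173 = 2799591/173 ≈ 16183.)
1/(a(167, 203) + V) = 1/(-64 + 2799591/173) = 1/(2788519/173) = 173/2788519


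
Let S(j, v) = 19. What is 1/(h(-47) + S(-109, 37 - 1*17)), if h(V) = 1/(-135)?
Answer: 135/2564 ≈ 0.052652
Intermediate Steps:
h(V) = -1/135
1/(h(-47) + S(-109, 37 - 1*17)) = 1/(-1/135 + 19) = 1/(2564/135) = 135/2564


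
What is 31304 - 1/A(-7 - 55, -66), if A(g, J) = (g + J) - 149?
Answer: 8671209/277 ≈ 31304.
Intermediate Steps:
A(g, J) = -149 + J + g (A(g, J) = (J + g) - 149 = -149 + J + g)
31304 - 1/A(-7 - 55, -66) = 31304 - 1/(-149 - 66 + (-7 - 55)) = 31304 - 1/(-149 - 66 - 62) = 31304 - 1/(-277) = 31304 - 1*(-1/277) = 31304 + 1/277 = 8671209/277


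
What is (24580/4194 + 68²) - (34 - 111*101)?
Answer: 33146987/2097 ≈ 15807.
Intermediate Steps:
(24580/4194 + 68²) - (34 - 111*101) = (24580*(1/4194) + 4624) - (34 - 11211) = (12290/2097 + 4624) - 1*(-11177) = 9708818/2097 + 11177 = 33146987/2097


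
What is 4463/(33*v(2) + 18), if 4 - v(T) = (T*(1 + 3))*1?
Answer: -4463/114 ≈ -39.149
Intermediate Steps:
v(T) = 4 - 4*T (v(T) = 4 - T*(1 + 3) = 4 - T*4 = 4 - 4*T)
4463/(33*v(2) + 18) = 4463/(33*(4 - 4*2) + 18) = 4463/(33*(4 - 8) + 18) = 4463/(33*(-4) + 18) = 4463/(-132 + 18) = 4463/(-114) = 4463*(-1/114) = -4463/114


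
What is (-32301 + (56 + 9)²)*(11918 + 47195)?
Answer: -1659656588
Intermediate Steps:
(-32301 + (56 + 9)²)*(11918 + 47195) = (-32301 + 65²)*59113 = (-32301 + 4225)*59113 = -28076*59113 = -1659656588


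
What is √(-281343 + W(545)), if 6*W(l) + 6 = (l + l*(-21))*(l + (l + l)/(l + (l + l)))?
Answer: I*√11453746/3 ≈ 1128.1*I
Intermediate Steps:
W(l) = -1 - 10*l*(⅔ + l)/3 (W(l) = -1 + ((l + l*(-21))*(l + (l + l)/(l + (l + l))))/6 = -1 + ((l - 21*l)*(l + (2*l)/(l + 2*l)))/6 = -1 + ((-20*l)*(l + (2*l)/((3*l))))/6 = -1 + ((-20*l)*(l + (2*l)*(1/(3*l))))/6 = -1 + ((-20*l)*(l + ⅔))/6 = -1 + ((-20*l)*(⅔ + l))/6 = -1 + (-20*l*(⅔ + l))/6 = -1 - 10*l*(⅔ + l)/3)
√(-281343 + W(545)) = √(-281343 + (-1 - 20/9*545 - 10/3*545²)) = √(-281343 + (-1 - 10900/9 - 10/3*297025)) = √(-281343 + (-1 - 10900/9 - 2970250/3)) = √(-281343 - 8921659/9) = √(-11453746/9) = I*√11453746/3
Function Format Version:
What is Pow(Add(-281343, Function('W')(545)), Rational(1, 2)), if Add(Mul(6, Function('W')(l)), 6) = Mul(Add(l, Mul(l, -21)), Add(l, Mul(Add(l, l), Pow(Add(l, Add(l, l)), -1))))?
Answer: Mul(Rational(1, 3), I, Pow(11453746, Rational(1, 2))) ≈ Mul(1128.1, I)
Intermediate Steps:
Function('W')(l) = Add(-1, Mul(Rational(-10, 3), l, Add(Rational(2, 3), l))) (Function('W')(l) = Add(-1, Mul(Rational(1, 6), Mul(Add(l, Mul(l, -21)), Add(l, Mul(Add(l, l), Pow(Add(l, Add(l, l)), -1)))))) = Add(-1, Mul(Rational(1, 6), Mul(Add(l, Mul(-21, l)), Add(l, Mul(Mul(2, l), Pow(Add(l, Mul(2, l)), -1)))))) = Add(-1, Mul(Rational(1, 6), Mul(Mul(-20, l), Add(l, Mul(Mul(2, l), Pow(Mul(3, l), -1)))))) = Add(-1, Mul(Rational(1, 6), Mul(Mul(-20, l), Add(l, Mul(Mul(2, l), Mul(Rational(1, 3), Pow(l, -1))))))) = Add(-1, Mul(Rational(1, 6), Mul(Mul(-20, l), Add(l, Rational(2, 3))))) = Add(-1, Mul(Rational(1, 6), Mul(Mul(-20, l), Add(Rational(2, 3), l)))) = Add(-1, Mul(Rational(1, 6), Mul(-20, l, Add(Rational(2, 3), l)))) = Add(-1, Mul(Rational(-10, 3), l, Add(Rational(2, 3), l))))
Pow(Add(-281343, Function('W')(545)), Rational(1, 2)) = Pow(Add(-281343, Add(-1, Mul(Rational(-20, 9), 545), Mul(Rational(-10, 3), Pow(545, 2)))), Rational(1, 2)) = Pow(Add(-281343, Add(-1, Rational(-10900, 9), Mul(Rational(-10, 3), 297025))), Rational(1, 2)) = Pow(Add(-281343, Add(-1, Rational(-10900, 9), Rational(-2970250, 3))), Rational(1, 2)) = Pow(Add(-281343, Rational(-8921659, 9)), Rational(1, 2)) = Pow(Rational(-11453746, 9), Rational(1, 2)) = Mul(Rational(1, 3), I, Pow(11453746, Rational(1, 2)))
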